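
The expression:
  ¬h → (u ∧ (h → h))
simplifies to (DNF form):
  h ∨ u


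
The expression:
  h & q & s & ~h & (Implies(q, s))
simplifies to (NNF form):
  False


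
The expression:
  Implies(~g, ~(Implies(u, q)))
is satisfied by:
  {g: True, u: True, q: False}
  {g: True, u: False, q: False}
  {q: True, g: True, u: True}
  {q: True, g: True, u: False}
  {u: True, q: False, g: False}


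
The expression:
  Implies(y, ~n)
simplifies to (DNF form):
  ~n | ~y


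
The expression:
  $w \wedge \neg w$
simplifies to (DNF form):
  $\text{False}$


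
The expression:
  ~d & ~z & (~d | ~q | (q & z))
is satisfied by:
  {d: False, z: False}


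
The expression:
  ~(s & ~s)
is always true.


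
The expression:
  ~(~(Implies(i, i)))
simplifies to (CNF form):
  True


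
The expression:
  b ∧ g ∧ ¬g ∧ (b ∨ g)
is never true.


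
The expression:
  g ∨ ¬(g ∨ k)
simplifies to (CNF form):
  g ∨ ¬k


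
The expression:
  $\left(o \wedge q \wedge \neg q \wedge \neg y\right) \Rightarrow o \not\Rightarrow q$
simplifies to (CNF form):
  $\text{True}$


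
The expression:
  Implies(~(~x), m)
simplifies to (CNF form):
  m | ~x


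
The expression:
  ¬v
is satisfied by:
  {v: False}


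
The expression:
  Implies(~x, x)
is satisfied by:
  {x: True}


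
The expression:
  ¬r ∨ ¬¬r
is always true.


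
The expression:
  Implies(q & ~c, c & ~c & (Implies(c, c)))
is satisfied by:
  {c: True, q: False}
  {q: False, c: False}
  {q: True, c: True}


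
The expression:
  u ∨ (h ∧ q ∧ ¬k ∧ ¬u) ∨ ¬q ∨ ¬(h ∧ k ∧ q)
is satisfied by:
  {u: True, h: False, k: False, q: False}
  {u: False, h: False, k: False, q: False}
  {u: True, q: True, h: False, k: False}
  {q: True, u: False, h: False, k: False}
  {u: True, k: True, q: False, h: False}
  {k: True, q: False, h: False, u: False}
  {u: True, q: True, k: True, h: False}
  {q: True, k: True, u: False, h: False}
  {u: True, h: True, q: False, k: False}
  {h: True, q: False, k: False, u: False}
  {u: True, q: True, h: True, k: False}
  {q: True, h: True, u: False, k: False}
  {u: True, k: True, h: True, q: False}
  {k: True, h: True, q: False, u: False}
  {u: True, q: True, k: True, h: True}


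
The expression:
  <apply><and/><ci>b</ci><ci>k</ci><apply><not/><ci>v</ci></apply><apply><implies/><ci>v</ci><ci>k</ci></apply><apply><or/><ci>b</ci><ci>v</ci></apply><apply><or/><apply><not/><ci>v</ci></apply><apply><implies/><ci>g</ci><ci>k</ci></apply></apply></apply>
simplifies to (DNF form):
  <apply><and/><ci>b</ci><ci>k</ci><apply><not/><ci>v</ci></apply></apply>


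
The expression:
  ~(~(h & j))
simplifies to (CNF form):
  h & j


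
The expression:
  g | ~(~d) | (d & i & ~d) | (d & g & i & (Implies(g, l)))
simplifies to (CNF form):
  d | g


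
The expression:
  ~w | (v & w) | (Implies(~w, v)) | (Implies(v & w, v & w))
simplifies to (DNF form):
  True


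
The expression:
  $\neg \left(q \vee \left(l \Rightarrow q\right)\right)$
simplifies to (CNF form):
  $l \wedge \neg q$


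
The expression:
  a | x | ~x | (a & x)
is always true.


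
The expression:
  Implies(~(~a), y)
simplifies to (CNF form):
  y | ~a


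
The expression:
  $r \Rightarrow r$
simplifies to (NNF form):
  $\text{True}$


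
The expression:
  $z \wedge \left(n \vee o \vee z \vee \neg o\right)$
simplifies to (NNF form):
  $z$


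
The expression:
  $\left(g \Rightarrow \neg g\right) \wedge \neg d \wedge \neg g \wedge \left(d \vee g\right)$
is never true.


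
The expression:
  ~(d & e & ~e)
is always true.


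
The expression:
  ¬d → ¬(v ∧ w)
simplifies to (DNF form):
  d ∨ ¬v ∨ ¬w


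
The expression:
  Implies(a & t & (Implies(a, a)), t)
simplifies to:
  True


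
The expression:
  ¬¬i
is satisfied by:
  {i: True}


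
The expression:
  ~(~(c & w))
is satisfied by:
  {c: True, w: True}


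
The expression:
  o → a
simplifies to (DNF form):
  a ∨ ¬o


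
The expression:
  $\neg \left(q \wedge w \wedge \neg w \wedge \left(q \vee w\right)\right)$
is always true.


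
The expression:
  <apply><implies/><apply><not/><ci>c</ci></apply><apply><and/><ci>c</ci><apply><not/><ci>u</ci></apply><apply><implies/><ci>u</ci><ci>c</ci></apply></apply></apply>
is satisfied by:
  {c: True}


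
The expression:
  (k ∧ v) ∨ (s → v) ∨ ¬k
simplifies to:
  v ∨ ¬k ∨ ¬s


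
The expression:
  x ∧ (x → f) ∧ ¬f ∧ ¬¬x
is never true.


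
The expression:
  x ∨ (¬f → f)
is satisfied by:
  {x: True, f: True}
  {x: True, f: False}
  {f: True, x: False}


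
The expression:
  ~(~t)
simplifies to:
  t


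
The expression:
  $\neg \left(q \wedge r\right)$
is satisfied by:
  {q: False, r: False}
  {r: True, q: False}
  {q: True, r: False}


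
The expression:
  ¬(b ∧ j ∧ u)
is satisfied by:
  {u: False, b: False, j: False}
  {j: True, u: False, b: False}
  {b: True, u: False, j: False}
  {j: True, b: True, u: False}
  {u: True, j: False, b: False}
  {j: True, u: True, b: False}
  {b: True, u: True, j: False}


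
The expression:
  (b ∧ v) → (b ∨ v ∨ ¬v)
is always true.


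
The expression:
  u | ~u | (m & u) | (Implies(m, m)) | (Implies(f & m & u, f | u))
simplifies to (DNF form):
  True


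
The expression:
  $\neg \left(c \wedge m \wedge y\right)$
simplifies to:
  $\neg c \vee \neg m \vee \neg y$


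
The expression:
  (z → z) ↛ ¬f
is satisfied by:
  {f: True}


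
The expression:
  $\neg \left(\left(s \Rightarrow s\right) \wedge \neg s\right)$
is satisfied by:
  {s: True}


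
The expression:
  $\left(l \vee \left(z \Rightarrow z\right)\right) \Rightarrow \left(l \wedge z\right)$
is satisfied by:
  {z: True, l: True}


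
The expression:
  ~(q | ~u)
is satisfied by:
  {u: True, q: False}


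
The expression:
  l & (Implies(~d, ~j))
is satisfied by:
  {d: True, l: True, j: False}
  {l: True, j: False, d: False}
  {j: True, d: True, l: True}


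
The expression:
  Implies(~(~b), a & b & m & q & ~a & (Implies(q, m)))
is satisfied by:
  {b: False}


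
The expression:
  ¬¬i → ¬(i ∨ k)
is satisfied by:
  {i: False}


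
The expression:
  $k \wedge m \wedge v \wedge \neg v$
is never true.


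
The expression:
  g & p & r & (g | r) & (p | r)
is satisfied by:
  {r: True, p: True, g: True}


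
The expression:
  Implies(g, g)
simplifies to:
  True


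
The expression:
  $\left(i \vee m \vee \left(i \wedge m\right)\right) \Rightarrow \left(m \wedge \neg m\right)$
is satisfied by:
  {i: False, m: False}


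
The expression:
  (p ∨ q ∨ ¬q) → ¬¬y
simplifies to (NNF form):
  y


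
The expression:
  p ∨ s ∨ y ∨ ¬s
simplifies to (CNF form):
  True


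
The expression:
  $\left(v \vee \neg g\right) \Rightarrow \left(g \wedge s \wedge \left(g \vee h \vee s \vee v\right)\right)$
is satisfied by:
  {s: True, g: True, v: False}
  {g: True, v: False, s: False}
  {s: True, v: True, g: True}


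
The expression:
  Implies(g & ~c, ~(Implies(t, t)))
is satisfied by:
  {c: True, g: False}
  {g: False, c: False}
  {g: True, c: True}


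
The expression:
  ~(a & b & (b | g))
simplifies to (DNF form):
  ~a | ~b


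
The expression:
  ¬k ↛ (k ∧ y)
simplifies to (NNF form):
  ¬k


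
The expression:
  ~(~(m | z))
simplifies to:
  m | z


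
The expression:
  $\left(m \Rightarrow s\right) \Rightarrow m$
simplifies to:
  $m$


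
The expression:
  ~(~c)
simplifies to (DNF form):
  c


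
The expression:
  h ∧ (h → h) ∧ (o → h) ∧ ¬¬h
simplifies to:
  h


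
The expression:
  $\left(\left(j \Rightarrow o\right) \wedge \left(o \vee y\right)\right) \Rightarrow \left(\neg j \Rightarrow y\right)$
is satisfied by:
  {y: True, j: True, o: False}
  {y: True, j: False, o: False}
  {j: True, y: False, o: False}
  {y: False, j: False, o: False}
  {y: True, o: True, j: True}
  {y: True, o: True, j: False}
  {o: True, j: True, y: False}


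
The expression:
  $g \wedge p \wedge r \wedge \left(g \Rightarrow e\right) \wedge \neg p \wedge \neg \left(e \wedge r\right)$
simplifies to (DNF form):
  $\text{False}$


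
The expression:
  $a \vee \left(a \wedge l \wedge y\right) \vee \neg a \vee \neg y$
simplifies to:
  $\text{True}$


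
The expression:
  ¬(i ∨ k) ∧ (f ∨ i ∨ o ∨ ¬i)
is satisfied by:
  {i: False, k: False}


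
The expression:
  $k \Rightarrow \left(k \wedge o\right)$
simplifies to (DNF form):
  $o \vee \neg k$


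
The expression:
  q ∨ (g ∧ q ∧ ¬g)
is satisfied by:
  {q: True}


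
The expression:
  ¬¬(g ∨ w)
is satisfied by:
  {g: True, w: True}
  {g: True, w: False}
  {w: True, g: False}


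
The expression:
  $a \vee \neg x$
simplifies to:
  $a \vee \neg x$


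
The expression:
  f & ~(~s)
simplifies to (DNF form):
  f & s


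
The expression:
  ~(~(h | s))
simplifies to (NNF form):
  h | s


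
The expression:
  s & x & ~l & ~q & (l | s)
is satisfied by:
  {s: True, x: True, q: False, l: False}


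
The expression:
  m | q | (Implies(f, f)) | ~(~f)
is always true.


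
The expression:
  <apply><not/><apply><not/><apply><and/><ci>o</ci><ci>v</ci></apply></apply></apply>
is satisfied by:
  {o: True, v: True}


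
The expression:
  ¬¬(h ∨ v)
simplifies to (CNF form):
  h ∨ v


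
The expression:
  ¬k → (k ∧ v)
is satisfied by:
  {k: True}


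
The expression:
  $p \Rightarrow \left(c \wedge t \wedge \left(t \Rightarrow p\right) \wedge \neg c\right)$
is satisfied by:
  {p: False}


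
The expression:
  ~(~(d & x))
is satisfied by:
  {d: True, x: True}


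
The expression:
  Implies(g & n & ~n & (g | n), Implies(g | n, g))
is always true.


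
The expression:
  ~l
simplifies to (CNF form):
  ~l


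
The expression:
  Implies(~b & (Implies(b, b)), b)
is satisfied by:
  {b: True}


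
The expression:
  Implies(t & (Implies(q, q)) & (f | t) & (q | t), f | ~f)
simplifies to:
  True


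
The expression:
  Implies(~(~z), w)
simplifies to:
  w | ~z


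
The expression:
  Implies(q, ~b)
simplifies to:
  ~b | ~q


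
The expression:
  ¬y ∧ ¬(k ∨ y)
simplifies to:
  ¬k ∧ ¬y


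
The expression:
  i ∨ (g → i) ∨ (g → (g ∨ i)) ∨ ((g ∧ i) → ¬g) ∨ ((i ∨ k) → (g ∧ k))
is always true.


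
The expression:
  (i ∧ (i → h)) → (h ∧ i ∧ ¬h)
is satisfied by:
  {h: False, i: False}
  {i: True, h: False}
  {h: True, i: False}


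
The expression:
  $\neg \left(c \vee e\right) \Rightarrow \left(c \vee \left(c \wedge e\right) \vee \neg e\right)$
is always true.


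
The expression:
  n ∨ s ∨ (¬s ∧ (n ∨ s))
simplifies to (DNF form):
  n ∨ s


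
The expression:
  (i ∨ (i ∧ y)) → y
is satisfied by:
  {y: True, i: False}
  {i: False, y: False}
  {i: True, y: True}


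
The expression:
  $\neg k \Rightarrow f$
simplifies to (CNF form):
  $f \vee k$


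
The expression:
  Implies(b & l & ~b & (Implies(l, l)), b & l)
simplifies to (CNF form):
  True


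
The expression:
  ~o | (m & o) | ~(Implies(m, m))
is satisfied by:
  {m: True, o: False}
  {o: False, m: False}
  {o: True, m: True}


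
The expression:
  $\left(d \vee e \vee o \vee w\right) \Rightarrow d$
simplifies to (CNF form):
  $\left(d \vee \neg e\right) \wedge \left(d \vee \neg o\right) \wedge \left(d \vee \neg w\right)$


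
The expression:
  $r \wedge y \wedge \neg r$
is never true.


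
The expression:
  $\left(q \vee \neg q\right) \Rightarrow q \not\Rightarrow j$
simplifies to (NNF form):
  $q \wedge \neg j$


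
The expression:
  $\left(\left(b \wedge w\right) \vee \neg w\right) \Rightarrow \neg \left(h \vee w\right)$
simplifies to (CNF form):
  $\left(w \vee \neg h\right) \wedge \left(w \vee \neg w\right) \wedge \left(\neg b \vee \neg h\right) \wedge \left(\neg b \vee \neg w\right)$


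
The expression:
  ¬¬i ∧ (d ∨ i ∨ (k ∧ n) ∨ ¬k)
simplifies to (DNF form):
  i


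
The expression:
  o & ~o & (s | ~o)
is never true.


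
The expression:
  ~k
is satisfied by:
  {k: False}


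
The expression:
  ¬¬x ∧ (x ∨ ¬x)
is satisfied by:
  {x: True}


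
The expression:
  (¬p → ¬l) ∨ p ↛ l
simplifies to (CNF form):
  p ∨ ¬l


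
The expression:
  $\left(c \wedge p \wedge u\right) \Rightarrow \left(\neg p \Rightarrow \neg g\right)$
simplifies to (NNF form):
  $\text{True}$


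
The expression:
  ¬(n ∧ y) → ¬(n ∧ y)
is always true.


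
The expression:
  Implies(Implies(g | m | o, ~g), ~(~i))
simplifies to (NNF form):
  g | i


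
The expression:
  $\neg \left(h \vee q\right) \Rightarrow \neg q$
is always true.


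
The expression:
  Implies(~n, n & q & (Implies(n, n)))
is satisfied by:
  {n: True}


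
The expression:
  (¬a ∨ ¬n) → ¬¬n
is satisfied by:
  {n: True}


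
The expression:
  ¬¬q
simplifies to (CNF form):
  q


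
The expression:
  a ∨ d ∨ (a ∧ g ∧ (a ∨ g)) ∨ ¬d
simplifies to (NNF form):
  True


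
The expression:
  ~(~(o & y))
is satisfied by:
  {o: True, y: True}


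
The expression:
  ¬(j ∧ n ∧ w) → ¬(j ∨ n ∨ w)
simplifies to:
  (j ∨ ¬w) ∧ (n ∨ ¬j) ∧ (w ∨ ¬n)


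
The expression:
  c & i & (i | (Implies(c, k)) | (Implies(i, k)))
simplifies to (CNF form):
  c & i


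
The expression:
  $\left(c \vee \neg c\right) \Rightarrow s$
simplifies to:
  $s$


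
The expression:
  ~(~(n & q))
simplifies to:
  n & q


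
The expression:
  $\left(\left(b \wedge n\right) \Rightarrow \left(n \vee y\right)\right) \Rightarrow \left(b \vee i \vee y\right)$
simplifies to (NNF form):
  $b \vee i \vee y$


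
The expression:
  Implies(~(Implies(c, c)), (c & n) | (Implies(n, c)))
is always true.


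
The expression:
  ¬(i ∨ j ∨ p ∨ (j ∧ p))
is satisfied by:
  {i: False, p: False, j: False}


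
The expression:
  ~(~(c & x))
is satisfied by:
  {c: True, x: True}


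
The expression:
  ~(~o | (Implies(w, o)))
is never true.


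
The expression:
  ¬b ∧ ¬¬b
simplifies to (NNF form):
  False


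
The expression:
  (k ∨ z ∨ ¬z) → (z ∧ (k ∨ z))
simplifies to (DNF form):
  z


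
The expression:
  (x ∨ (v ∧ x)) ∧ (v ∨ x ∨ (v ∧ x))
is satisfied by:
  {x: True}


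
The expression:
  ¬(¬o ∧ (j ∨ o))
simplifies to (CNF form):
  o ∨ ¬j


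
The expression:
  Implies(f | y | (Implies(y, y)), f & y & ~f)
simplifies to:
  False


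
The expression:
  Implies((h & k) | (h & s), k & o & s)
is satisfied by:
  {o: True, k: False, h: False, s: False}
  {o: False, k: False, h: False, s: False}
  {s: True, o: True, k: False, h: False}
  {s: True, o: False, k: False, h: False}
  {k: True, o: True, s: False, h: False}
  {k: True, s: False, o: False, h: False}
  {s: True, k: True, o: True, h: False}
  {s: True, k: True, o: False, h: False}
  {h: True, o: True, k: False, s: False}
  {h: True, o: False, k: False, s: False}
  {s: True, h: True, k: True, o: True}


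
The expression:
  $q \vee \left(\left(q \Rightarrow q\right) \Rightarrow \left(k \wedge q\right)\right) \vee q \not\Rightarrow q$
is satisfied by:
  {q: True}


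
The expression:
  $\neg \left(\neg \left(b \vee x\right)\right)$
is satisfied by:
  {b: True, x: True}
  {b: True, x: False}
  {x: True, b: False}


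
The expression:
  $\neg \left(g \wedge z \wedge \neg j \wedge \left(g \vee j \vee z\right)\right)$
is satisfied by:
  {j: True, z: False, g: False}
  {j: False, z: False, g: False}
  {g: True, j: True, z: False}
  {g: True, j: False, z: False}
  {z: True, j: True, g: False}
  {z: True, j: False, g: False}
  {z: True, g: True, j: True}


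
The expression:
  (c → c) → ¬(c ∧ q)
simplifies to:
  ¬c ∨ ¬q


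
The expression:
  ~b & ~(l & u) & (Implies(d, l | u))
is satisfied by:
  {d: False, l: False, b: False, u: False}
  {u: True, d: False, l: False, b: False}
  {l: True, u: False, d: False, b: False}
  {u: True, d: True, l: False, b: False}
  {l: True, d: True, u: False, b: False}


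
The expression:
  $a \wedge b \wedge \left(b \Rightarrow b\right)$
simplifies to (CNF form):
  $a \wedge b$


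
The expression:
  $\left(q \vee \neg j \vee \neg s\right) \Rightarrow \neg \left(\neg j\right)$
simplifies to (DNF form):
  $j$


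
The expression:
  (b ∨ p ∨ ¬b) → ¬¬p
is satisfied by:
  {p: True}


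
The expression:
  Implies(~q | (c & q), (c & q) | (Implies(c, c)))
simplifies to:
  True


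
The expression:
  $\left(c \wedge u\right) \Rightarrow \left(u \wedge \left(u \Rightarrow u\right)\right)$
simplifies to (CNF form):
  $\text{True}$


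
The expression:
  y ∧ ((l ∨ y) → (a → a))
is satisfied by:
  {y: True}


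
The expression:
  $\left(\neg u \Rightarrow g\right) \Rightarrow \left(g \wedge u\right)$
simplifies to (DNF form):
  $\left(g \wedge u\right) \vee \left(\neg g \wedge \neg u\right)$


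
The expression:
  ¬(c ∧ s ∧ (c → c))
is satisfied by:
  {s: False, c: False}
  {c: True, s: False}
  {s: True, c: False}


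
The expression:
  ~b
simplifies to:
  ~b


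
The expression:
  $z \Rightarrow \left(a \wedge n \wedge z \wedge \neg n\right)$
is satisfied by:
  {z: False}


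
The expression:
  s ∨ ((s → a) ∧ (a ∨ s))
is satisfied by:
  {a: True, s: True}
  {a: True, s: False}
  {s: True, a: False}


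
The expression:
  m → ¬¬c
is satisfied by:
  {c: True, m: False}
  {m: False, c: False}
  {m: True, c: True}


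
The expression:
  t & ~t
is never true.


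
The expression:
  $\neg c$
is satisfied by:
  {c: False}


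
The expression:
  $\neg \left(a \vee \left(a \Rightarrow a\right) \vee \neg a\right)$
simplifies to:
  $\text{False}$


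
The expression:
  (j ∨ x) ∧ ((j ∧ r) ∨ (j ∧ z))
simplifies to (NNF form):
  j ∧ (r ∨ z)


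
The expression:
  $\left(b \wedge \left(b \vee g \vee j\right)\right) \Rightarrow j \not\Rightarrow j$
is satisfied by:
  {b: False}


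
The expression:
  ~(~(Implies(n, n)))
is always true.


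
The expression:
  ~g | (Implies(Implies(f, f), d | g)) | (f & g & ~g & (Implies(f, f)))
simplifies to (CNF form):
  True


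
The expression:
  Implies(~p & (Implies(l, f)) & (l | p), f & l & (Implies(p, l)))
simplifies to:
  True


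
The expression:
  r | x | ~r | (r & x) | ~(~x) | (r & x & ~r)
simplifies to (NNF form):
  True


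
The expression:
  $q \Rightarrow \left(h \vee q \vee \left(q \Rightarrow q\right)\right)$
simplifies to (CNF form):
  $\text{True}$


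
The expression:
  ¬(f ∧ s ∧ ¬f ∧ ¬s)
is always true.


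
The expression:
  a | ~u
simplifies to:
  a | ~u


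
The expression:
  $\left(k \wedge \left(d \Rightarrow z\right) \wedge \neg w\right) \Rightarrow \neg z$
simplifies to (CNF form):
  $w \vee \neg k \vee \neg z$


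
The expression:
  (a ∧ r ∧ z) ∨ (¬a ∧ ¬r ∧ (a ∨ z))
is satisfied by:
  {z: True, a: False, r: False}
  {z: True, r: True, a: True}


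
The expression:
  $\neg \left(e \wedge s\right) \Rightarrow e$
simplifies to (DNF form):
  $e$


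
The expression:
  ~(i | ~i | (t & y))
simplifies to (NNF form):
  False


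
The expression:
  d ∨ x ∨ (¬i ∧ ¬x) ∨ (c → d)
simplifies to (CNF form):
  d ∨ x ∨ ¬c ∨ ¬i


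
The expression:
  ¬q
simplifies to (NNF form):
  ¬q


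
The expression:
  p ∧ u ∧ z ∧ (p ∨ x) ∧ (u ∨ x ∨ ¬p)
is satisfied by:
  {z: True, p: True, u: True}


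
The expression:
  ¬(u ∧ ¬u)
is always true.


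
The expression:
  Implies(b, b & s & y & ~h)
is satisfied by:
  {s: True, y: True, h: False, b: False}
  {s: True, y: False, h: False, b: False}
  {y: True, s: False, h: False, b: False}
  {s: False, y: False, h: False, b: False}
  {s: True, h: True, y: True, b: False}
  {s: True, h: True, y: False, b: False}
  {h: True, y: True, s: False, b: False}
  {h: True, y: False, s: False, b: False}
  {b: True, s: True, h: False, y: True}


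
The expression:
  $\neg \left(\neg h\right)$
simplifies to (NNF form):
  $h$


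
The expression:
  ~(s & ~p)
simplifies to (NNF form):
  p | ~s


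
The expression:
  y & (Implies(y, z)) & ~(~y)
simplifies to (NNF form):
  y & z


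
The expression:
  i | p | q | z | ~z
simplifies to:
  True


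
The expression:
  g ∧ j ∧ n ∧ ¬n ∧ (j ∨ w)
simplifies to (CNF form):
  False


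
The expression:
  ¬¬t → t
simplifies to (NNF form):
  True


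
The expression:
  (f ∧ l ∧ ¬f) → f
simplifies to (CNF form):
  True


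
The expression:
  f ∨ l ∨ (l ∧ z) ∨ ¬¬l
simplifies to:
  f ∨ l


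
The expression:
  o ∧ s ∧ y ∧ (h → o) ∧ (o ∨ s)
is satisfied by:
  {o: True, y: True, s: True}


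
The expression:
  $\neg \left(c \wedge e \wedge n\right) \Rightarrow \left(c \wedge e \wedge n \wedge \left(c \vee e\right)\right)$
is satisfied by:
  {c: True, e: True, n: True}


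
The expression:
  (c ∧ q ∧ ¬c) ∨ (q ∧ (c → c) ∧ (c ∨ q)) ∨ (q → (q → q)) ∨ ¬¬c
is always true.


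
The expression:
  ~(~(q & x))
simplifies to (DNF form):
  q & x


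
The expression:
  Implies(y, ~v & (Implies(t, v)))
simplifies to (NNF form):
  ~y | (~t & ~v)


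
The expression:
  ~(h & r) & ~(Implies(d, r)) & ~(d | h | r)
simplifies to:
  False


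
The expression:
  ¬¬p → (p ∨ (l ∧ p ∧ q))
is always true.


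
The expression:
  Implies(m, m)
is always true.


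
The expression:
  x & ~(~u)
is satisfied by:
  {u: True, x: True}


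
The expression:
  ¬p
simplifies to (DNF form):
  ¬p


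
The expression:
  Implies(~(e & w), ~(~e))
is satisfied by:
  {e: True}


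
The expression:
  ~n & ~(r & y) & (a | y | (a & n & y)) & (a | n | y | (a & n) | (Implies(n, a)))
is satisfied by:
  {a: True, n: False, r: False, y: False}
  {a: True, y: True, n: False, r: False}
  {y: True, n: False, r: False, a: False}
  {a: True, r: True, n: False, y: False}


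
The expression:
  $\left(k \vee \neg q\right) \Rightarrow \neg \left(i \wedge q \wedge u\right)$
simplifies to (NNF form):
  $\neg i \vee \neg k \vee \neg q \vee \neg u$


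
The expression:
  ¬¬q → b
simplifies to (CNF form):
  b ∨ ¬q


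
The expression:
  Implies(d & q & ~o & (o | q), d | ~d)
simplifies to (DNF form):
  True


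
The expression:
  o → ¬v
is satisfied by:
  {v: False, o: False}
  {o: True, v: False}
  {v: True, o: False}


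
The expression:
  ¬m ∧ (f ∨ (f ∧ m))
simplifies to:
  f ∧ ¬m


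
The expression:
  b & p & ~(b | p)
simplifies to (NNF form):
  False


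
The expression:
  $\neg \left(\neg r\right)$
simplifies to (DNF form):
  $r$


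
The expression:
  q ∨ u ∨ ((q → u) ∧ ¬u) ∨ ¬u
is always true.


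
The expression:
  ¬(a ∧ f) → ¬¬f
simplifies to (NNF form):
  f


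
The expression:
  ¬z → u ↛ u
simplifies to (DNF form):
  z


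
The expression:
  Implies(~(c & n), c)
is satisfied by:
  {c: True}


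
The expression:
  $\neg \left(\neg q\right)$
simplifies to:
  $q$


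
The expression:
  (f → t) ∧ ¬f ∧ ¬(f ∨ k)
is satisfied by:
  {f: False, k: False}


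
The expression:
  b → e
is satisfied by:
  {e: True, b: False}
  {b: False, e: False}
  {b: True, e: True}


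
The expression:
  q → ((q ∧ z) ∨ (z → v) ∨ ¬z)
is always true.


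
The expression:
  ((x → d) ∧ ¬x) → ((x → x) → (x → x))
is always true.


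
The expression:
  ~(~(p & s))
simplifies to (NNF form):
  p & s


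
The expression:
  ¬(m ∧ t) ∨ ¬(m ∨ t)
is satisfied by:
  {m: False, t: False}
  {t: True, m: False}
  {m: True, t: False}


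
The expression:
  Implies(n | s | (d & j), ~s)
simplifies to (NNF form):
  ~s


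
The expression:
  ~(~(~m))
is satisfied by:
  {m: False}


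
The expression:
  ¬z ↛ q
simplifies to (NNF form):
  q ∨ ¬z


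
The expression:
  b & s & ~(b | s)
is never true.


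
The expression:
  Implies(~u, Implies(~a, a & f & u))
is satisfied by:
  {a: True, u: True}
  {a: True, u: False}
  {u: True, a: False}


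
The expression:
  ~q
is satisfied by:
  {q: False}


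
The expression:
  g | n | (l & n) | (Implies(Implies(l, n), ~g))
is always true.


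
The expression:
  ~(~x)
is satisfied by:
  {x: True}


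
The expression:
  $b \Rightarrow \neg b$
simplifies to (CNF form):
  $\neg b$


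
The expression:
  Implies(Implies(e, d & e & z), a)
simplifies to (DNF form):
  a | (e & ~d) | (e & ~z)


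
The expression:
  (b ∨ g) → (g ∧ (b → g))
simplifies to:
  g ∨ ¬b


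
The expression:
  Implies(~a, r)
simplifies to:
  a | r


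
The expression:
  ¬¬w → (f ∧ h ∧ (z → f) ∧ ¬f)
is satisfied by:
  {w: False}


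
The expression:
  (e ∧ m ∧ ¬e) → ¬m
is always true.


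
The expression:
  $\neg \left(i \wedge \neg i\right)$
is always true.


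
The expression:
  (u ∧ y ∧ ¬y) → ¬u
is always true.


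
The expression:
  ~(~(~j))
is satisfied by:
  {j: False}


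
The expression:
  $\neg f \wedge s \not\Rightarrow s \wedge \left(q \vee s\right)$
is never true.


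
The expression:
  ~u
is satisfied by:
  {u: False}


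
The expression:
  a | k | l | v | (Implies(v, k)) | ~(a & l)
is always true.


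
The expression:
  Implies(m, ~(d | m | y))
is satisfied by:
  {m: False}


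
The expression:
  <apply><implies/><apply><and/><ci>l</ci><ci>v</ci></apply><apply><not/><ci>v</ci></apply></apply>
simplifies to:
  <apply><or/><apply><not/><ci>l</ci></apply><apply><not/><ci>v</ci></apply></apply>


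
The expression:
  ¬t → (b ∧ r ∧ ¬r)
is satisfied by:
  {t: True}


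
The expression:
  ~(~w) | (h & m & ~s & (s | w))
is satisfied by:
  {w: True}


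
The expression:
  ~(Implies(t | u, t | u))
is never true.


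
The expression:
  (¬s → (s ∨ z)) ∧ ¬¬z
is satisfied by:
  {z: True}


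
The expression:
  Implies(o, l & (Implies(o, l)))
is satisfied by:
  {l: True, o: False}
  {o: False, l: False}
  {o: True, l: True}


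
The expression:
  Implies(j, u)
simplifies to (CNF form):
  u | ~j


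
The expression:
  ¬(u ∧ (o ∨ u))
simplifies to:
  ¬u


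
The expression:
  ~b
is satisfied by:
  {b: False}


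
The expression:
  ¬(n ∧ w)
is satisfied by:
  {w: False, n: False}
  {n: True, w: False}
  {w: True, n: False}


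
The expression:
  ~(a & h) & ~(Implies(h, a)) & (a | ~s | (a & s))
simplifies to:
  h & ~a & ~s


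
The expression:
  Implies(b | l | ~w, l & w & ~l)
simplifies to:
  w & ~b & ~l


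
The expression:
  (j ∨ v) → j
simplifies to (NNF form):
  j ∨ ¬v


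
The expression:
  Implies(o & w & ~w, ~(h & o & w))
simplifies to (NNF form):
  True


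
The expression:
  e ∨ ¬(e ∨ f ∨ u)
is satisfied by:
  {e: True, f: False, u: False}
  {e: True, u: True, f: False}
  {e: True, f: True, u: False}
  {e: True, u: True, f: True}
  {u: False, f: False, e: False}


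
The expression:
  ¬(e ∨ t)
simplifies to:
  ¬e ∧ ¬t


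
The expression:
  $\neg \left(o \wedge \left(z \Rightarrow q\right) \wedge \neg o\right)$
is always true.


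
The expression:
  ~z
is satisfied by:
  {z: False}


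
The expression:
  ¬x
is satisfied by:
  {x: False}


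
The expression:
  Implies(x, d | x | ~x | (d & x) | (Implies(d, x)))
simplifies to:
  True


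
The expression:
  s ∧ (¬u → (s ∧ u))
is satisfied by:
  {u: True, s: True}


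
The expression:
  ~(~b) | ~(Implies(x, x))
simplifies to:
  b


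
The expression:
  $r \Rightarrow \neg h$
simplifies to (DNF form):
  $\neg h \vee \neg r$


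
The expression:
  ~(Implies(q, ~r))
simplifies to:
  q & r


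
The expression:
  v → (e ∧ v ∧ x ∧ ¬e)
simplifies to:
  ¬v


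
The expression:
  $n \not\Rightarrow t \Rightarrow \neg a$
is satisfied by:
  {t: True, n: False, a: False}
  {t: False, n: False, a: False}
  {a: True, t: True, n: False}
  {a: True, t: False, n: False}
  {n: True, t: True, a: False}
  {n: True, t: False, a: False}
  {n: True, a: True, t: True}


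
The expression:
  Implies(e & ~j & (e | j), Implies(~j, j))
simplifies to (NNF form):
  j | ~e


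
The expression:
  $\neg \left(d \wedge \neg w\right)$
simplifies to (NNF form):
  $w \vee \neg d$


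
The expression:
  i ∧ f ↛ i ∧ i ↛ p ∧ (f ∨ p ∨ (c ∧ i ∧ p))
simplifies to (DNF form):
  False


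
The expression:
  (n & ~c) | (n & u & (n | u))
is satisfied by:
  {u: True, n: True, c: False}
  {n: True, c: False, u: False}
  {u: True, c: True, n: True}


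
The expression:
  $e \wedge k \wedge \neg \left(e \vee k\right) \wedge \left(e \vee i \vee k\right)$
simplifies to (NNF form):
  $\text{False}$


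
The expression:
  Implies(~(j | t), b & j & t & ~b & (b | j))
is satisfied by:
  {t: True, j: True}
  {t: True, j: False}
  {j: True, t: False}


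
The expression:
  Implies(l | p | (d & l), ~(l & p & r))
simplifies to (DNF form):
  ~l | ~p | ~r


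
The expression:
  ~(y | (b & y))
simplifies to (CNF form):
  ~y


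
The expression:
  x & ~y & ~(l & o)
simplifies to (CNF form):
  x & ~y & (~l | ~o)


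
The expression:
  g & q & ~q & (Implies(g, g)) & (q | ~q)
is never true.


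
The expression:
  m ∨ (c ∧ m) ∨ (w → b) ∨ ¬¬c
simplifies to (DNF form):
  b ∨ c ∨ m ∨ ¬w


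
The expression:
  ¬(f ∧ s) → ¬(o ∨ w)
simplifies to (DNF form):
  (f ∧ s) ∨ (¬o ∧ ¬w) ∨ (f ∧ s ∧ ¬o) ∨ (f ∧ s ∧ ¬w) ∨ (f ∧ ¬o ∧ ¬w) ∨ (s ∧ ¬o ∧ ¬w) ∨ (f ∧ s ∧ ¬o ∧ ¬w)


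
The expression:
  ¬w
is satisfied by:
  {w: False}


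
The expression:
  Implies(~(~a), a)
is always true.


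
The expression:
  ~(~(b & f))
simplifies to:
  b & f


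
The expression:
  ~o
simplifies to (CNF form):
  ~o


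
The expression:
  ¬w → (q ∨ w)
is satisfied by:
  {q: True, w: True}
  {q: True, w: False}
  {w: True, q: False}


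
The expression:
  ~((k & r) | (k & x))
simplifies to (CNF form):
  (~k | ~r) & (~k | ~x)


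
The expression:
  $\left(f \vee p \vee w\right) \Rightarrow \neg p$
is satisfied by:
  {p: False}


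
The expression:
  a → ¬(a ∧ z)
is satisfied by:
  {z: False, a: False}
  {a: True, z: False}
  {z: True, a: False}


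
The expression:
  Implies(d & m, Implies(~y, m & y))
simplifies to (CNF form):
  y | ~d | ~m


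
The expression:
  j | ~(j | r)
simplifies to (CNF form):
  j | ~r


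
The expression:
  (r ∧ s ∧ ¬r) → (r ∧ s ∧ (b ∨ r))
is always true.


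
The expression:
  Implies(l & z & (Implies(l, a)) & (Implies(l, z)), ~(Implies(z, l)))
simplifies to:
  ~a | ~l | ~z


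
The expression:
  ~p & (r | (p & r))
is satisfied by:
  {r: True, p: False}


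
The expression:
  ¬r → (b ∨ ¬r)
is always true.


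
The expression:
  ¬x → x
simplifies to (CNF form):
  x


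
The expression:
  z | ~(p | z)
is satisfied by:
  {z: True, p: False}
  {p: False, z: False}
  {p: True, z: True}


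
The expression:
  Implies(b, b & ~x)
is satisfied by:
  {x: False, b: False}
  {b: True, x: False}
  {x: True, b: False}


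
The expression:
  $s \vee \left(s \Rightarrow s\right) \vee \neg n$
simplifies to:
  $\text{True}$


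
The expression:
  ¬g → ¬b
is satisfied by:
  {g: True, b: False}
  {b: False, g: False}
  {b: True, g: True}


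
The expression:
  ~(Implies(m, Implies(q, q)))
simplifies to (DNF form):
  False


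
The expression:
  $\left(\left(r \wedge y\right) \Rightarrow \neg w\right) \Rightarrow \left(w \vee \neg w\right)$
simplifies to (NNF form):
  $\text{True}$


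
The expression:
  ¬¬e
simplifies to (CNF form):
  e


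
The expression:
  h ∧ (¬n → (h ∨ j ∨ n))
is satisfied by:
  {h: True}


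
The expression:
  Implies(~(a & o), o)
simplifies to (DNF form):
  o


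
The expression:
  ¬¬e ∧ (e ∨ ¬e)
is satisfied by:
  {e: True}


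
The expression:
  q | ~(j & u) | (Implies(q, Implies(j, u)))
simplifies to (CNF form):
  True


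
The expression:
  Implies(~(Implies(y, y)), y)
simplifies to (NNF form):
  True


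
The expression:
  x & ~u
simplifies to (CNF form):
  x & ~u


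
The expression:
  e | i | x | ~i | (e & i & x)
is always true.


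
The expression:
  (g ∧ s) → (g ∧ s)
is always true.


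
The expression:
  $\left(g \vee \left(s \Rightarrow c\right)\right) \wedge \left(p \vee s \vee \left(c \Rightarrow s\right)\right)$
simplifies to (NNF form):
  $\left(c \wedge s\right) \vee \left(g \wedge \neg c\right) \vee \left(p \wedge \neg s\right) \vee \left(\neg c \wedge \neg s\right)$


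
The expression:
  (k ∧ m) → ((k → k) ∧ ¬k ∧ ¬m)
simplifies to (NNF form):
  ¬k ∨ ¬m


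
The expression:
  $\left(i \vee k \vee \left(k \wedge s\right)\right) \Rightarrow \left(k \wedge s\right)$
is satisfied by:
  {s: True, i: False, k: False}
  {i: False, k: False, s: False}
  {k: True, s: True, i: False}
  {k: True, i: True, s: True}


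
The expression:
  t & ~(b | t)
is never true.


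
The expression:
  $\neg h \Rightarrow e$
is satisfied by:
  {e: True, h: True}
  {e: True, h: False}
  {h: True, e: False}


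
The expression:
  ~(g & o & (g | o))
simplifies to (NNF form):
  ~g | ~o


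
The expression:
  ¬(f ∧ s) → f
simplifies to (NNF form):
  f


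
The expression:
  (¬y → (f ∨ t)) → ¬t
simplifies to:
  ¬t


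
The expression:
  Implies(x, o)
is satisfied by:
  {o: True, x: False}
  {x: False, o: False}
  {x: True, o: True}


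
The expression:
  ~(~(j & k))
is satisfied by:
  {j: True, k: True}


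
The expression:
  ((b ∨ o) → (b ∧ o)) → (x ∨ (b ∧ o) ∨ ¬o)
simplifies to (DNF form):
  True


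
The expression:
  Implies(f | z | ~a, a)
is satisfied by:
  {a: True}


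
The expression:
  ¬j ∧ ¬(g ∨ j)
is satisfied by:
  {g: False, j: False}


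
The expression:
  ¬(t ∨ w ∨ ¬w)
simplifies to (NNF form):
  False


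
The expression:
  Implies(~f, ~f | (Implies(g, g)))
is always true.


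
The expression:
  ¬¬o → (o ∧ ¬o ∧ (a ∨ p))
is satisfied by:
  {o: False}


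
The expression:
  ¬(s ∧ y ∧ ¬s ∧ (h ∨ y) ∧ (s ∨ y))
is always true.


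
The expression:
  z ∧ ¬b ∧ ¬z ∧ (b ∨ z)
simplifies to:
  False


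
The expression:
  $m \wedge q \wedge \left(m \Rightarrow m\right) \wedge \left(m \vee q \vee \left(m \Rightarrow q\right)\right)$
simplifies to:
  $m \wedge q$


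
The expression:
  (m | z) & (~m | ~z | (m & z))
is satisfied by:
  {z: True, m: True}
  {z: True, m: False}
  {m: True, z: False}


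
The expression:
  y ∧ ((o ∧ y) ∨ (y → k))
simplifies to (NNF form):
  y ∧ (k ∨ o)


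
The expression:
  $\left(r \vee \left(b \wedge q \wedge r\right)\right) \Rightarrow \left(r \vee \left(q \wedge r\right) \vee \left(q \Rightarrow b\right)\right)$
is always true.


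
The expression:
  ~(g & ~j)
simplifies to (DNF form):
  j | ~g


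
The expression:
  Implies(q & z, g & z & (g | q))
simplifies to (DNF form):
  g | ~q | ~z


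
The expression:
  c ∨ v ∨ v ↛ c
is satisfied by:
  {c: True, v: True}
  {c: True, v: False}
  {v: True, c: False}


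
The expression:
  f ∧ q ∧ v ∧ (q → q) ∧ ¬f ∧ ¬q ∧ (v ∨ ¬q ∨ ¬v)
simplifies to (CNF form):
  False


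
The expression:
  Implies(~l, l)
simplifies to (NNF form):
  l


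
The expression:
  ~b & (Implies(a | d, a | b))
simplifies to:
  ~b & (a | ~d)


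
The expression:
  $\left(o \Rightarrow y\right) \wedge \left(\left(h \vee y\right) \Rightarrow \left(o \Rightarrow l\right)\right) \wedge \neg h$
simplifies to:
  $\neg h \wedge \left(l \vee \neg o\right) \wedge \left(y \vee \neg o\right)$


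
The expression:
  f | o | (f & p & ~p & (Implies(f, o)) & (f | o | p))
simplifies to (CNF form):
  f | o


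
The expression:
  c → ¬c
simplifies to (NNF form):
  ¬c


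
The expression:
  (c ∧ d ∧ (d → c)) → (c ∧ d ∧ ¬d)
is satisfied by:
  {c: False, d: False}
  {d: True, c: False}
  {c: True, d: False}


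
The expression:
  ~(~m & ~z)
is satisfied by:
  {z: True, m: True}
  {z: True, m: False}
  {m: True, z: False}


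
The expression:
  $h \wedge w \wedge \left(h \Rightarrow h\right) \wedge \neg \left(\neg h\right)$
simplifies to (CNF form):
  $h \wedge w$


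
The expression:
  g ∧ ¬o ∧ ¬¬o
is never true.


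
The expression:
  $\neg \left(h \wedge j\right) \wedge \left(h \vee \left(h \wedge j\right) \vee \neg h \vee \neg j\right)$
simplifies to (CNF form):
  $\neg h \vee \neg j$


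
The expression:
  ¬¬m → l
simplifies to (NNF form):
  l ∨ ¬m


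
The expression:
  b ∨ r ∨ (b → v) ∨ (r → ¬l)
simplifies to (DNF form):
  True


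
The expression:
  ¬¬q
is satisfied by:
  {q: True}


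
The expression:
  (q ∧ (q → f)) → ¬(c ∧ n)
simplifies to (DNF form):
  ¬c ∨ ¬f ∨ ¬n ∨ ¬q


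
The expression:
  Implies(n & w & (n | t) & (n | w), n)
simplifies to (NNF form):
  True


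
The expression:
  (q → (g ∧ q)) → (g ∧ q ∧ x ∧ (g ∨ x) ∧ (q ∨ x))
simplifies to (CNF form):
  q ∧ (x ∨ ¬g)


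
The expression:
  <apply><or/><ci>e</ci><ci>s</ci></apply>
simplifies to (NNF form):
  <apply><or/><ci>e</ci><ci>s</ci></apply>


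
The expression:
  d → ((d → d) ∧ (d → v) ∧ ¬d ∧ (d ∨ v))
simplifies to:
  ¬d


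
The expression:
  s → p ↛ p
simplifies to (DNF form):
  ¬s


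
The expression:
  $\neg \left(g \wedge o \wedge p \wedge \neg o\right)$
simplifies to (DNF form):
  $\text{True}$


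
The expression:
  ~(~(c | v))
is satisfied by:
  {c: True, v: True}
  {c: True, v: False}
  {v: True, c: False}


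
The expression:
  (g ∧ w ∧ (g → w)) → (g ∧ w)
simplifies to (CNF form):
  True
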